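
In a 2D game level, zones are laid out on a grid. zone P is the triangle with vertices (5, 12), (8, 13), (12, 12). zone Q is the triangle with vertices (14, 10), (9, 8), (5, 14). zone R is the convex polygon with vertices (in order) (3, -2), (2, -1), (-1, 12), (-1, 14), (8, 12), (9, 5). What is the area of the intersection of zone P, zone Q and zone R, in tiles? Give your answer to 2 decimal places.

0.36

The intersection is the polygon with vertices (6.333,12), (6.091,12.364), (6.2,12.4), (8,12).
By the shoelace formula its area is 0.36.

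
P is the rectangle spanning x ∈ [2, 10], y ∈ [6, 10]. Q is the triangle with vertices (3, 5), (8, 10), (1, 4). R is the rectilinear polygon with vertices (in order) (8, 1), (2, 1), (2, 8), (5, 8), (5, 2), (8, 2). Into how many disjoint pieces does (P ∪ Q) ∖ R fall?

2

(P ∪ Q) ∖ R splits into 2 disjoint pieces (area 26, area 0.1786).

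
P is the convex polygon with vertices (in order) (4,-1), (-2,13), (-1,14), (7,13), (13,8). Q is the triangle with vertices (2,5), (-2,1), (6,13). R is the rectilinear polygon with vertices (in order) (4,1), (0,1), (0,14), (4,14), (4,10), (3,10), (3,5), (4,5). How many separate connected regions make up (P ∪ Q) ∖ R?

3

(P ∪ Q) ∖ R splits into 3 disjoint pieces (area 1, area 6.1042, area 76.9196).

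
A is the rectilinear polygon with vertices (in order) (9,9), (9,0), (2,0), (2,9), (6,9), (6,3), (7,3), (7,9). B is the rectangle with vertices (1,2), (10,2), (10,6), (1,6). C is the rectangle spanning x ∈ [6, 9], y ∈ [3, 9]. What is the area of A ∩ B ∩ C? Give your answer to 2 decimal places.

6.00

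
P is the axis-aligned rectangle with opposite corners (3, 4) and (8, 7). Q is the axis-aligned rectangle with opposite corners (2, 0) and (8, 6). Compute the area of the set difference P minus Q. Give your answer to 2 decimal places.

5.00

|P∩Q|: x∈[3,8], y∈[4,6] → 5·2 = 10.
|P| = 15.
|P ∖ Q| = |P| − |P∩Q| = 15 − 10 = 5.00.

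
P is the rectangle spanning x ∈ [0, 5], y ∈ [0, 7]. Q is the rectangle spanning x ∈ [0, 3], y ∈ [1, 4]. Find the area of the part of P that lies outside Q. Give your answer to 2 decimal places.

|P∩Q|: x∈[0,3], y∈[1,4] → 3·3 = 9.
|P| = 35.
|P ∖ Q| = |P| − |P∩Q| = 35 − 9 = 26.00.

26.00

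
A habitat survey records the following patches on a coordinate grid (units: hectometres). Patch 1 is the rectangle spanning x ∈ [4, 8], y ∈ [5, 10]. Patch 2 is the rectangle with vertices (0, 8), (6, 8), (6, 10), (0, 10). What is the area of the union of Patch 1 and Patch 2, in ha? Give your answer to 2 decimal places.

By inclusion–exclusion:
Individual areas: |Patch 1| = 20, |Patch 2| = 12.
|Patch 1∩Patch 2|: x∈[4,6], y∈[8,10] → 2·2 = 4.
|Patch 1 ∪ Patch 2| = 32 − 4 = 28.00.

28.00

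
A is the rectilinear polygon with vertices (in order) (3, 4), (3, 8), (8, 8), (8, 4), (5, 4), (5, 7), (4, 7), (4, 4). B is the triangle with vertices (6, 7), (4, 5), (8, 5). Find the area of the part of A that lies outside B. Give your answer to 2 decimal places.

13.50

|A| = 17, |A∩B| = 3.5.
|A ∖ B| = |A| − |A∩B| = 17 − 3.5 = 13.50.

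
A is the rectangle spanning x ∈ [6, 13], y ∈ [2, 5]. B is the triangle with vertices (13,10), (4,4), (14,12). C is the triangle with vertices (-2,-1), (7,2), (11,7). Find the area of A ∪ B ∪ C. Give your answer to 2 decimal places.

37.84

By inclusion–exclusion:
Individual areas: |A| = 21, |B| = 6, |C| = 16.5.
|A∩B| = 0.
|A∩C| = 5.6577.
|B∩C| = 0.
|A∩B∩C| = 0.
|A ∪ B ∪ C| = 43.5 − 5.6577 + 0 = 37.84.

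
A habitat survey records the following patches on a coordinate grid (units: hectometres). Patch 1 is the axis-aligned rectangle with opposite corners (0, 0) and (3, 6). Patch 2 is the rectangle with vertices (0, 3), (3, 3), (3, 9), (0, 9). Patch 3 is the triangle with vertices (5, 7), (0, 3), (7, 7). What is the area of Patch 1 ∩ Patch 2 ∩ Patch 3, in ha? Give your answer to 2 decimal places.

1.03

The intersection is the polygon with vertices (3,4.714), (0,3), (3,5.4).
By the shoelace formula its area is 1.03.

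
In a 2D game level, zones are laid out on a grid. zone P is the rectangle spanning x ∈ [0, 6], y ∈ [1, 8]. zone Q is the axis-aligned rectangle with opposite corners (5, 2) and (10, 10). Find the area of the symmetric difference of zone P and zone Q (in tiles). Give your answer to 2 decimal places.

|zone P∩zone Q|: x∈[5,6], y∈[2,8] → 1·6 = 6.
|zone P △ zone Q| = |zone P| + |zone Q| − 2·|zone P∩zone Q| = 42 + 40 − 12 = 70.00.

70.00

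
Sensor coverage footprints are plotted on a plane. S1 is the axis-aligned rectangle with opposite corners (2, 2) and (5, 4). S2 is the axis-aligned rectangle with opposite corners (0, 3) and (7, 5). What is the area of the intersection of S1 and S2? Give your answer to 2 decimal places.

|S1∩S2|: x∈[2,5], y∈[3,4] → 3·1 = 3.

3.00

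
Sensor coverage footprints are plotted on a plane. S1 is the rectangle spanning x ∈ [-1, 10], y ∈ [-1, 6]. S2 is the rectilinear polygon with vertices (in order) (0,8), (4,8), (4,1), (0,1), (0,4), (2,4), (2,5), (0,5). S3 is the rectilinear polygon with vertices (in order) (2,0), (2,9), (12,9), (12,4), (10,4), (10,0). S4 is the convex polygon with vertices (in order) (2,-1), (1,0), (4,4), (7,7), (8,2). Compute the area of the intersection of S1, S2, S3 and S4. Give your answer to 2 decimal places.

3.33

The intersection is the polygon with vertices (2,1), (2,1.333), (4,4), (4,1).
By the shoelace formula its area is 3.33.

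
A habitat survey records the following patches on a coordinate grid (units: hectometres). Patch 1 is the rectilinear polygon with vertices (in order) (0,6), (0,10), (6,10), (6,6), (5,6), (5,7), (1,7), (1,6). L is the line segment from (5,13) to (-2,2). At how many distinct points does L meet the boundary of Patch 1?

The segment meets the boundary at (0.545,6), (1,6.714), (1.182,7), (3.091,10).

4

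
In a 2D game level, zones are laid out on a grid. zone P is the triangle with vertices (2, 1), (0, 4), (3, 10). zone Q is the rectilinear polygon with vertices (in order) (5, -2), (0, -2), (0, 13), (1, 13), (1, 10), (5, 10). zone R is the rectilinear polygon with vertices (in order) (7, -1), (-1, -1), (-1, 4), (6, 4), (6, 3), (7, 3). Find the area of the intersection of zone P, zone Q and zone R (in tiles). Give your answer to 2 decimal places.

The intersection is the polygon with vertices (2,1), (0,4), (2.333,4).
By the shoelace formula its area is 3.50.

3.50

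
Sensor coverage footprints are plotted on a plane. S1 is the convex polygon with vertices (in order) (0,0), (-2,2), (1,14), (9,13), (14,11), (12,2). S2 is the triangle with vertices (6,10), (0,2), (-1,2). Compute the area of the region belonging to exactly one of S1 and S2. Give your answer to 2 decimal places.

161.00

|S1| = 165, |S2| = 4, |S1∩S2| = 4.
|S1 △ S2| = |S1| + |S2| − 2·|S1∩S2| = 165 + 4 − 8 = 161.00.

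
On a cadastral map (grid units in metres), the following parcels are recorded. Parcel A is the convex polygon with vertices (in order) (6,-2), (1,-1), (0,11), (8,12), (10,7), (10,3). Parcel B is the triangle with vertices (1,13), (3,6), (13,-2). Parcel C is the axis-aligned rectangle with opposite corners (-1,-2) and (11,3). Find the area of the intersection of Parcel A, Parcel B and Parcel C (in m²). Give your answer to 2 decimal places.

The intersection is the polygon with vertices (9.5,2.375), (8.732,1.415), (6.75,3), (9,3).
By the shoelace formula its area is 2.26.

2.26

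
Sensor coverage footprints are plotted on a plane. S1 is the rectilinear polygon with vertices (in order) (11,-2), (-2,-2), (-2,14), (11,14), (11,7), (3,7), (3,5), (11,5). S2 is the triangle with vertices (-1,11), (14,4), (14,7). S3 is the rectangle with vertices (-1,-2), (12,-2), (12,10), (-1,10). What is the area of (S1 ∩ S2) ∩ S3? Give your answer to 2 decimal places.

The region (S1 ∩ S2) ∩ S3 is the polygon with vertices (7.571,7), (1.143,10), (2.75,10), (11,7.8), (11,7).
By the shoelace formula its area is 10.85.

10.85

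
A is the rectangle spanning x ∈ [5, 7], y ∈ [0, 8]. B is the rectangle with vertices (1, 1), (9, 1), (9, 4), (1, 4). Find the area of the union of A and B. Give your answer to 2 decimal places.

By inclusion–exclusion:
Individual areas: |A| = 16, |B| = 24.
|A∩B|: x∈[5,7], y∈[1,4] → 2·3 = 6.
|A ∪ B| = 40 − 6 = 34.00.

34.00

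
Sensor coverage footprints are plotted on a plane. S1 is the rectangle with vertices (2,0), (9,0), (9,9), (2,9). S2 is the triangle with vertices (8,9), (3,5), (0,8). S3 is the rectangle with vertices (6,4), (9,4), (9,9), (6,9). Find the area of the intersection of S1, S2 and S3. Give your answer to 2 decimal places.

The intersection is the polygon with vertices (8,9), (6,7.4), (6,8.75).
By the shoelace formula its area is 1.35.

1.35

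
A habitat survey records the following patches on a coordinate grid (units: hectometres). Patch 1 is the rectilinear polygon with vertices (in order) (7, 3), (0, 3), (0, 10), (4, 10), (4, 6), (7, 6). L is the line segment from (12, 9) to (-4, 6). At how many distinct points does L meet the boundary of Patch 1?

The segment meets the boundary at (4,7.5), (0,6.75).

2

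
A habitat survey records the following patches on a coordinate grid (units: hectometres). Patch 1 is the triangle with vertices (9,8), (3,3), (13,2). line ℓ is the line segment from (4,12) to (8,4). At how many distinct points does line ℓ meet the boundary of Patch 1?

The segment meets the boundary at (6.882,6.235).

1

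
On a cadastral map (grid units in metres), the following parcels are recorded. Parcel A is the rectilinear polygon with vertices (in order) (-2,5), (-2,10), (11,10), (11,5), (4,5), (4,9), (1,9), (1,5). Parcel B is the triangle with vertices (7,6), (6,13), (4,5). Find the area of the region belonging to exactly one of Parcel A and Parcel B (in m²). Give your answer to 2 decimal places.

|Parcel A| = 53, |Parcel B| = 11, |Parcel A∩Parcel B| = 9.2321.
|Parcel A △ Parcel B| = |Parcel A| + |Parcel B| − 2·|Parcel A∩Parcel B| = 53 + 11 − 18.4643 = 45.54.

45.54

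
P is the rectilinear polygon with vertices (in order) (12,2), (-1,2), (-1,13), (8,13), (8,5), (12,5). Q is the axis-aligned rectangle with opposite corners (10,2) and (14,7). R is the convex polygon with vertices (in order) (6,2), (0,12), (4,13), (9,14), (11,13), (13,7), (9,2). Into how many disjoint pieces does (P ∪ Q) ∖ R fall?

2

(P ∪ Q) ∖ R splits into 2 disjoint pieces (area 15, area 43).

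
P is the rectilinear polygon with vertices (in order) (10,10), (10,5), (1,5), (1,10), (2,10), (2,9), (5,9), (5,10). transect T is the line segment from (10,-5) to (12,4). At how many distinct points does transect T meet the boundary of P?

The segment lies entirely outside P and never meets its boundary.

0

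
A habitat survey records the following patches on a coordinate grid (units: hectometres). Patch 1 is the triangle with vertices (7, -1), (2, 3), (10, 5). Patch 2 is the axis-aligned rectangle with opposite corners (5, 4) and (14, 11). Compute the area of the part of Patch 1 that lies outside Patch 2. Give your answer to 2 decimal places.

|Patch 1| = 21, |Patch 1∩Patch 2| = 1.75.
|Patch 1 ∖ Patch 2| = |Patch 1| − |Patch 1∩Patch 2| = 21 − 1.75 = 19.25.

19.25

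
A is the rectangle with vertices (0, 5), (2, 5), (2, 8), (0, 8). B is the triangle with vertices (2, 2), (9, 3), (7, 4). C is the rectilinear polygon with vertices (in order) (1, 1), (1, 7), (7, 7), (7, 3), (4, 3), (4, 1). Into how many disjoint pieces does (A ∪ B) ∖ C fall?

(A ∪ B) ∖ C splits into 2 disjoint pieces (area 4, area 2.7357).

2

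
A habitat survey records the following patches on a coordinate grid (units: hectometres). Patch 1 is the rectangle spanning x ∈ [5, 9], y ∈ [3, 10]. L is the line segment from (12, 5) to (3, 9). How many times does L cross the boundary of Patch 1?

The segment meets the boundary at (5,8.111), (9,6.333).

2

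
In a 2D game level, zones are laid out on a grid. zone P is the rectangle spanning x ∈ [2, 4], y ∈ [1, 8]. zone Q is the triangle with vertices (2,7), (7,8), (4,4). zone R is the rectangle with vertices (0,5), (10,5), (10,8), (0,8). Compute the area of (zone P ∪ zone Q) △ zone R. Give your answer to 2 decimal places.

|zone P ∪ zone Q| = 19.1.
|(zone P ∪ zone Q) ∩ zone R| = 10.725.
|(zone P ∪ zone Q) △ zone R| = 19.1 + 30 − 21.45 = 27.65.

27.65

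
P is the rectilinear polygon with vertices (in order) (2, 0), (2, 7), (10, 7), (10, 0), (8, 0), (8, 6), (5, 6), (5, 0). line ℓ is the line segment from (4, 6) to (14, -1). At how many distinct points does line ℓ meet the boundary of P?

The segment meets the boundary at (10,1.8), (8,3.2), (5,5.3).

3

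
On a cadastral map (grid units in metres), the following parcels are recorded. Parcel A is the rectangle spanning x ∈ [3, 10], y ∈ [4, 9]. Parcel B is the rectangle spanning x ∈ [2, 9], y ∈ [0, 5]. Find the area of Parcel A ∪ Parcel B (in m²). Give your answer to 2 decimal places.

By inclusion–exclusion:
Individual areas: |Parcel A| = 35, |Parcel B| = 35.
|Parcel A∩Parcel B|: x∈[3,9], y∈[4,5] → 6·1 = 6.
|Parcel A ∪ Parcel B| = 70 − 6 = 64.00.

64.00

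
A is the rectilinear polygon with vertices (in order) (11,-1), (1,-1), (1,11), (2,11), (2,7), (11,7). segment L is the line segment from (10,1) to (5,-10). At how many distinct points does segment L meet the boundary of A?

The segment meets the boundary at (9.091,-1).

1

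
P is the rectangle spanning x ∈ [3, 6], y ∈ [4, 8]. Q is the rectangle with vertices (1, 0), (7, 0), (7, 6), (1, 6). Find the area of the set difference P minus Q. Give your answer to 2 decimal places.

6.00

|P∩Q|: x∈[3,6], y∈[4,6] → 3·2 = 6.
|P| = 12.
|P ∖ Q| = |P| − |P∩Q| = 12 − 6 = 6.00.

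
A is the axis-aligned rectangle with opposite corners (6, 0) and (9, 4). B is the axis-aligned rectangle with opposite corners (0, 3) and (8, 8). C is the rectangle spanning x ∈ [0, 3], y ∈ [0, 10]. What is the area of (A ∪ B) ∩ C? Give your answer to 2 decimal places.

The region (A ∪ B) ∩ C is the polygon with vertices (0,3), (0,8), (3,8), (3,3).
By the shoelace formula its area is 15.00.

15.00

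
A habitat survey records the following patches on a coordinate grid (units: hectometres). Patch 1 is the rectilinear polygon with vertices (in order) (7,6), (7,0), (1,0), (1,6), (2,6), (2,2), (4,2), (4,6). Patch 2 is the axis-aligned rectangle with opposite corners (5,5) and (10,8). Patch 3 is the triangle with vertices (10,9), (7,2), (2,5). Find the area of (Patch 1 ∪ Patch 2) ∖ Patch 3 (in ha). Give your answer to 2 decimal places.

24.16

|Patch 1 ∪ Patch 2| = 41.
|(Patch 1 ∪ Patch 2) ∩ Patch 3| = 16.8357.
|(Patch 1 ∪ Patch 2) ∖ Patch 3| = 41 − 16.8357 = 24.16.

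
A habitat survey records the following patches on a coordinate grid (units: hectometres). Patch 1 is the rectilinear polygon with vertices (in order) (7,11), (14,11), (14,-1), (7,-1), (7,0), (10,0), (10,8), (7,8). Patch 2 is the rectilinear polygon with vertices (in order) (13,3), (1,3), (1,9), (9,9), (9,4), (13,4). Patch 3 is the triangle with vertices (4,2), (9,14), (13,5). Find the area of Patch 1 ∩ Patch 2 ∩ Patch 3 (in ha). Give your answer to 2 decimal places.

2.00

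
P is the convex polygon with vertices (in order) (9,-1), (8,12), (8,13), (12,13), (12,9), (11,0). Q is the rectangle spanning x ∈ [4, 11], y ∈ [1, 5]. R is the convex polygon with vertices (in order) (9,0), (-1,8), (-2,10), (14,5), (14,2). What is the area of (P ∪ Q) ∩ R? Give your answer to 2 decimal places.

28.91

|P ∪ Q| = 61.7692.
|(P ∪ Q) ∩ R| = 28.91.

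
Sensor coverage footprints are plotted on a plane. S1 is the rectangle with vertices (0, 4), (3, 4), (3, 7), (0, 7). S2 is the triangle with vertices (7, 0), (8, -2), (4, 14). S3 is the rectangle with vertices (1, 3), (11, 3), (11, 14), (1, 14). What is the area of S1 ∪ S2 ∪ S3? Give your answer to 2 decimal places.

114.84

By inclusion–exclusion:
Individual areas: |S1| = 9, |S2| = 4, |S3| = 110.
|S1∩S2| = 0.
|S1∩S3|: x∈[1,3], y∈[4,7] → 2·3 = 6.
|S2∩S3| = 2.1607.
|S1∩S2∩S3| = 0.
|S1 ∪ S2 ∪ S3| = 123 − 8.1607 + 0 = 114.84.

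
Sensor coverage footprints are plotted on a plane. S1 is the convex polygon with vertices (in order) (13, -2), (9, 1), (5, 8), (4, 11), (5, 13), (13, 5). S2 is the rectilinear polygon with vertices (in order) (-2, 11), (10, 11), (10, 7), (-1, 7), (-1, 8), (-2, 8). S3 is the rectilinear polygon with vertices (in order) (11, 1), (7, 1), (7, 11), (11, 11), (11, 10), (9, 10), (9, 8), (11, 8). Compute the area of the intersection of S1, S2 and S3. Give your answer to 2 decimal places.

7.00

The intersection is the polygon with vertices (9,9), (9,8), (10,8), (10,7), (7,7), (7,11).
By the shoelace formula its area is 7.00.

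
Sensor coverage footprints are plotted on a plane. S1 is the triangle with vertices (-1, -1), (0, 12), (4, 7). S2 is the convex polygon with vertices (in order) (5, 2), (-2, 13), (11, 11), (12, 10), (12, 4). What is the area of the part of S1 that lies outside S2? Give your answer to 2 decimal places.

|S1| = 28.5, |S1∩S2| = 9.4471.
|S1 ∖ S2| = |S1| − |S1∩S2| = 28.5 − 9.4471 = 19.05.

19.05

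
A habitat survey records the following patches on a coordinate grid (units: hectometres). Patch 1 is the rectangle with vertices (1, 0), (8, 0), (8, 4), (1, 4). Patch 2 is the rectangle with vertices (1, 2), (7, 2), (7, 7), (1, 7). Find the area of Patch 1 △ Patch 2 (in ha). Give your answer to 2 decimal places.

|Patch 1∩Patch 2|: x∈[1,7], y∈[2,4] → 6·2 = 12.
|Patch 1 △ Patch 2| = |Patch 1| + |Patch 2| − 2·|Patch 1∩Patch 2| = 28 + 30 − 24 = 34.00.

34.00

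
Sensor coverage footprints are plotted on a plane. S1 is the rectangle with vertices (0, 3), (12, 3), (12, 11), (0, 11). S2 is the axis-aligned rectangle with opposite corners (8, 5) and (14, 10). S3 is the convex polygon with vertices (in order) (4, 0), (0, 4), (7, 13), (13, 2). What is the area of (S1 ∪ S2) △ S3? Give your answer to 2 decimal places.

68.63

|S1 ∪ S2| = 106.
|(S1 ∪ S2) ∩ S3| = 62.4369.
|(S1 ∪ S2) △ S3| = 106 + 87.5 − 124.8737 = 68.63.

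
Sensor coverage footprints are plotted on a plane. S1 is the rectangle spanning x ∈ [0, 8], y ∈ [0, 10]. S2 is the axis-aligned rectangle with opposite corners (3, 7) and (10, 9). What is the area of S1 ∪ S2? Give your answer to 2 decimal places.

By inclusion–exclusion:
Individual areas: |S1| = 80, |S2| = 14.
|S1∩S2|: x∈[3,8], y∈[7,9] → 5·2 = 10.
|S1 ∪ S2| = 94 − 10 = 84.00.

84.00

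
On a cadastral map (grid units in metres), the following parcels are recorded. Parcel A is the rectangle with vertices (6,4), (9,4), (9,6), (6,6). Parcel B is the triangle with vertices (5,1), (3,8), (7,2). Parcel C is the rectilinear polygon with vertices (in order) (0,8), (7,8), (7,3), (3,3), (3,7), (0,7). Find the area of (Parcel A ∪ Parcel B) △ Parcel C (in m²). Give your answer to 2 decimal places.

23.48

|Parcel A ∪ Parcel B| = 14.
|(Parcel A ∪ Parcel B) ∩ Parcel C| = 6.7619.
|(Parcel A ∪ Parcel B) △ Parcel C| = 14 + 23 − 13.5238 = 23.48.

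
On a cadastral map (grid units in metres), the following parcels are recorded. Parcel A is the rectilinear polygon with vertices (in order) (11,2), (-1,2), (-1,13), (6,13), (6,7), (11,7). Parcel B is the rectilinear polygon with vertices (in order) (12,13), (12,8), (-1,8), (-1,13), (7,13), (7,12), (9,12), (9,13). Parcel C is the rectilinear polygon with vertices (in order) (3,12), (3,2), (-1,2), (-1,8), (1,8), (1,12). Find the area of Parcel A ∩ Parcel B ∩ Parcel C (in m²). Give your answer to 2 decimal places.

8.00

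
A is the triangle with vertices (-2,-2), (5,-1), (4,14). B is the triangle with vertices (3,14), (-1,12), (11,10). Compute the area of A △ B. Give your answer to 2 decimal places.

|A| = 53, |B| = 16, |A∩B| = 1.6392.
|A △ B| = |A| + |B| − 2·|A∩B| = 53 + 16 − 3.2783 = 65.72.

65.72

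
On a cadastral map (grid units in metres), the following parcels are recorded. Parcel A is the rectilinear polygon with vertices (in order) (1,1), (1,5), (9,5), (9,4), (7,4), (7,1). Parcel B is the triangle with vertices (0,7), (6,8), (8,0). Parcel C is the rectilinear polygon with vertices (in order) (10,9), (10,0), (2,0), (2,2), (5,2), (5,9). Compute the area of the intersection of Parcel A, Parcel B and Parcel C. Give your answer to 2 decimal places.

6.37

The intersection is the polygon with vertices (7,4), (7,1), (6.857,1), (5,2.625), (5,5), (6.75,5).
By the shoelace formula its area is 6.37.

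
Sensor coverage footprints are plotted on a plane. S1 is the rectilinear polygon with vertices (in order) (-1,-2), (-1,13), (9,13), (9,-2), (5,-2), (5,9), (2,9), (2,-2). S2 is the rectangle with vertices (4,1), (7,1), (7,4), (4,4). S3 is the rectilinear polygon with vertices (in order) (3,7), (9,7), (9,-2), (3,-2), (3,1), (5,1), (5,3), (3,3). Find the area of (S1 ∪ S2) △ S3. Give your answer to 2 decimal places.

96.00

|S1 ∪ S2| = 120.
|(S1 ∪ S2) ∩ S3| = 37.
|(S1 ∪ S2) △ S3| = 120 + 50 − 74 = 96.00.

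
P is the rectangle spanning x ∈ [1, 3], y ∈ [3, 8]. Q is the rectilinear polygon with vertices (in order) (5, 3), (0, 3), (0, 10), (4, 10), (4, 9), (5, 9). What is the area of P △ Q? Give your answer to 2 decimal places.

|P| = 10, |Q| = 34, |P∩Q| = 10.
|P △ Q| = |P| + |Q| − 2·|P∩Q| = 10 + 34 − 20 = 24.00.

24.00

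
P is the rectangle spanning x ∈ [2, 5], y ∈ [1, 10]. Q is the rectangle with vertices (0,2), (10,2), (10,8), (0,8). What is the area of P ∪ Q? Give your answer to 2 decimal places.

69.00

By inclusion–exclusion:
Individual areas: |P| = 27, |Q| = 60.
|P∩Q|: x∈[2,5], y∈[2,8] → 3·6 = 18.
|P ∪ Q| = 87 − 18 = 69.00.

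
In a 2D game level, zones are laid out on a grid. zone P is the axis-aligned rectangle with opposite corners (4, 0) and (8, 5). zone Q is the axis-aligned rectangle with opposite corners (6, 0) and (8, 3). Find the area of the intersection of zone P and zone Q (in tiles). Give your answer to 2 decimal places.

|zone P∩zone Q|: x∈[6,8], y∈[0,3] → 2·3 = 6.

6.00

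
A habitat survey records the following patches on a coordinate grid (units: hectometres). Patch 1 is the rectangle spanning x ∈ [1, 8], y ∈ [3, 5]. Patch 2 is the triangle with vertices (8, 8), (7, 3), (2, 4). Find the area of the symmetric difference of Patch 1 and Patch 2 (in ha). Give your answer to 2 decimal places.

12.70

|Patch 1| = 14, |Patch 2| = 13, |Patch 1∩Patch 2| = 7.15.
|Patch 1 △ Patch 2| = |Patch 1| + |Patch 2| − 2·|Patch 1∩Patch 2| = 14 + 13 − 14.3 = 12.70.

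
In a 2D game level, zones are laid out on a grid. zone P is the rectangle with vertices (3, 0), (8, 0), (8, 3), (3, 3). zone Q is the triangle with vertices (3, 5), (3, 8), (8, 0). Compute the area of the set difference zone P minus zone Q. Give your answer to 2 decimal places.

13.31

|zone P| = 15, |zone P∩zone Q| = 1.6875.
|zone P ∖ zone Q| = |zone P| − |zone P∩zone Q| = 15 − 1.6875 = 13.31.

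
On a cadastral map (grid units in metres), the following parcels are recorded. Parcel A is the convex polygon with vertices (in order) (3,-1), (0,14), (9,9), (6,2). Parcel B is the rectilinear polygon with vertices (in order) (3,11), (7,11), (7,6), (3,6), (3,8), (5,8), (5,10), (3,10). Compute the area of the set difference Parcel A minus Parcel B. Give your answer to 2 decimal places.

50.71

|Parcel A| = 66, |Parcel A∩Parcel B| = 15.2889.
|Parcel A ∖ Parcel B| = |Parcel A| − |Parcel A∩Parcel B| = 66 − 15.2889 = 50.71.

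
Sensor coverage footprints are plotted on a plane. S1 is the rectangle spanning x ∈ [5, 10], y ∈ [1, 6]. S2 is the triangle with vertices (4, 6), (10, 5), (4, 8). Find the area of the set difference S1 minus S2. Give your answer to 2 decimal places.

|S1| = 25, |S1∩S2| = 1.9167.
|S1 ∖ S2| = |S1| − |S1∩S2| = 25 − 1.9167 = 23.08.

23.08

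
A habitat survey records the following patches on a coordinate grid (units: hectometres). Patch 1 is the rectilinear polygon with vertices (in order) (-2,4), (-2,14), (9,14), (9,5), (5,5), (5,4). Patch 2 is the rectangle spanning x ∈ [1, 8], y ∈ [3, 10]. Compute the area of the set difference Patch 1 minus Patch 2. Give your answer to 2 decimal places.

|Patch 1| = 106, |Patch 1∩Patch 2| = 39.
|Patch 1 ∖ Patch 2| = |Patch 1| − |Patch 1∩Patch 2| = 106 − 39 = 67.00.

67.00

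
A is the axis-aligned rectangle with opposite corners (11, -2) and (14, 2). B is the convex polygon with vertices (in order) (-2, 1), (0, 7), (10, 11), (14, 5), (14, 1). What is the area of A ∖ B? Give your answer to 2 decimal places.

|A| = 12, |A∩B| = 3.
|A ∖ B| = |A| − |A∩B| = 12 − 3 = 9.00.

9.00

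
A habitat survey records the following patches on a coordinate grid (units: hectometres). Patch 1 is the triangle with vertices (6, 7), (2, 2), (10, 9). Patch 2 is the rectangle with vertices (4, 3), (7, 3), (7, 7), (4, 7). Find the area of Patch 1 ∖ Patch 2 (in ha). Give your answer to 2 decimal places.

|Patch 1| = 6, |Patch 1∩Patch 2| = 3.3125.
|Patch 1 ∖ Patch 2| = |Patch 1| − |Patch 1∩Patch 2| = 6 − 3.3125 = 2.69.

2.69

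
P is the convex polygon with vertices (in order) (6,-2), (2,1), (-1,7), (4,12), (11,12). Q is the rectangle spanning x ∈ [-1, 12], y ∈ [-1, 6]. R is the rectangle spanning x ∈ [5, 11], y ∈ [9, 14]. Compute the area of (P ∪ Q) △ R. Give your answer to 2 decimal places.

141.88

|P ∪ Q| = 144.6667.
|(P ∪ Q) ∩ R| = 16.3929.
|(P ∪ Q) △ R| = 144.6667 + 30 − 32.7857 = 141.88.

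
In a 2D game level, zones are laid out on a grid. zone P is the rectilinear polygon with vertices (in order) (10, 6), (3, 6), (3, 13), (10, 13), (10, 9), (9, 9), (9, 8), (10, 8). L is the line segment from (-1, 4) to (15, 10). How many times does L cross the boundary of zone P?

2

The segment meets the boundary at (9.667,8), (4.333,6).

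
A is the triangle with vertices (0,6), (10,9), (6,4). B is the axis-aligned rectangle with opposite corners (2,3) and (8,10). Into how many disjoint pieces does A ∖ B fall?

A ∖ B splits into 2 disjoint pieces (area 1.2667, area 1.9).

2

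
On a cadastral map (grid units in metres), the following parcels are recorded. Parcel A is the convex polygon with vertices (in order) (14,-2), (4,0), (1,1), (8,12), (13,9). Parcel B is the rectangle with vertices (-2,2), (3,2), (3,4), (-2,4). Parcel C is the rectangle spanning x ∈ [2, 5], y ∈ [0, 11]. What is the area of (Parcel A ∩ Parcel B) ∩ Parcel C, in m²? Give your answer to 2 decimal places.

The region (Parcel A ∩ Parcel B) ∩ Parcel C is the polygon with vertices (3,4), (3,2), (2,2), (2,2.571), (2.909,4).
By the shoelace formula its area is 1.35.

1.35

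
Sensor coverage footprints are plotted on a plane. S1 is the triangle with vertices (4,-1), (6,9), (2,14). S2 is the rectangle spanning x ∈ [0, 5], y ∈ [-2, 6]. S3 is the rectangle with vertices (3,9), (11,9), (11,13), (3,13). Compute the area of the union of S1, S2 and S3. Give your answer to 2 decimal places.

83.61

By inclusion–exclusion:
Individual areas: |S1| = 25, |S2| = 40, |S3| = 32.
|S1∩S2| = 7.7667.
|S1∩S3| = 5.625.
|S2∩S3| = 0 (no overlap).
|S1∩S2∩S3| = 0.
|S1 ∪ S2 ∪ S3| = 97 − 13.3917 + 0 = 83.61.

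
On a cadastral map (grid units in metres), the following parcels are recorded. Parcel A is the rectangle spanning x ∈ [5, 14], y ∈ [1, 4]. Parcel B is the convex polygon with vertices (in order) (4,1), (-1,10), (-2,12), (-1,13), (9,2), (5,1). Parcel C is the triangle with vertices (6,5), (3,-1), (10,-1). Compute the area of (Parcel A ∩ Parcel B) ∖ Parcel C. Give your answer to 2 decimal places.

|Parcel A ∩ Parcel B| = 8.1818.
|(Parcel A ∩ Parcel B) ∩ Parcel C| = 6.3095.
|(Parcel A ∩ Parcel B) ∖ Parcel C| = 8.1818 − 6.3095 = 1.87.

1.87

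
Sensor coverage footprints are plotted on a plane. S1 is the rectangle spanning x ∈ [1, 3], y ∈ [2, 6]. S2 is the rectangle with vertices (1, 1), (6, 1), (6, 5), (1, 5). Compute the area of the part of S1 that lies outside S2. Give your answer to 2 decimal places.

2.00

|S1∩S2|: x∈[1,3], y∈[2,5] → 2·3 = 6.
|S1| = 8.
|S1 ∖ S2| = |S1| − |S1∩S2| = 8 − 6 = 2.00.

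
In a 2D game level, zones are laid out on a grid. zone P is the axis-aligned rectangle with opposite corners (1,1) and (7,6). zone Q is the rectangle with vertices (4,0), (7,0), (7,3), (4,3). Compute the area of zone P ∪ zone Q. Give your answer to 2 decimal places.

By inclusion–exclusion:
Individual areas: |zone P| = 30, |zone Q| = 9.
|zone P∩zone Q|: x∈[4,7], y∈[1,3] → 3·2 = 6.
|zone P ∪ zone Q| = 39 − 6 = 33.00.

33.00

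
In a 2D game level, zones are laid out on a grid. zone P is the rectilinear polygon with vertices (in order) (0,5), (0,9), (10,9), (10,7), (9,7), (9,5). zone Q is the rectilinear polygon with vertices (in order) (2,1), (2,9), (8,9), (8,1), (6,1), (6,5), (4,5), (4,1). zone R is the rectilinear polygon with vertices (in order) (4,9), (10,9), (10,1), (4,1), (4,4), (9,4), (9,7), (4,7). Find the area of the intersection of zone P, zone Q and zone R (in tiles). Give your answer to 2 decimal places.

8.00

The intersection is the polygon with vertices (8,7), (4,7), (4,9), (8,9).
By the shoelace formula its area is 8.00.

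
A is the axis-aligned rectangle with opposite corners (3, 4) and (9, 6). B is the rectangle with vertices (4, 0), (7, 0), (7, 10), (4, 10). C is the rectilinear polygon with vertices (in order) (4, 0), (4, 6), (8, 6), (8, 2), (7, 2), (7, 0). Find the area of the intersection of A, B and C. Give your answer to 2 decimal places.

The intersection is the polygon with vertices (7,4), (4,4), (4,6), (7,6).
By the shoelace formula its area is 6.00.

6.00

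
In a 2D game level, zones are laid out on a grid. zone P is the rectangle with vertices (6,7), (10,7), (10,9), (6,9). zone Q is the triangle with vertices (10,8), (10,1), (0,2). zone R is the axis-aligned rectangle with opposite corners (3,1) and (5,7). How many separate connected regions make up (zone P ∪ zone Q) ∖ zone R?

2

(zone P ∪ zone Q) ∖ zone R splits into 2 disjoint pieces (area 33.4167, area 3.15).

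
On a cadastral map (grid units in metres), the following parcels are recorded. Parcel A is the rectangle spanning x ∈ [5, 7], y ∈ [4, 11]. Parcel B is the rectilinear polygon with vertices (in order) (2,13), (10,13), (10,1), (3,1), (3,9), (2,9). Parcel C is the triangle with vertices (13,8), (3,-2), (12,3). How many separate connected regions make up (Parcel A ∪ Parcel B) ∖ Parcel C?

(Parcel A ∪ Parcel B) ∖ Parcel C splits into 2 disjoint pieces (area 80, area 0.7111).

2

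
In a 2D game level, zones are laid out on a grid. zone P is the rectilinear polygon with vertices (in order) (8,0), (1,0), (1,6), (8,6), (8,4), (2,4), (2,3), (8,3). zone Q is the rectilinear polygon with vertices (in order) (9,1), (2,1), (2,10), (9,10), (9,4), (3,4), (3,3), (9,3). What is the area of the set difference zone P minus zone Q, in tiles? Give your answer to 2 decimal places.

12.00

|zone P| = 36, |zone P∩zone Q| = 24.
|zone P ∖ zone Q| = |zone P| − |zone P∩zone Q| = 36 − 24 = 12.00.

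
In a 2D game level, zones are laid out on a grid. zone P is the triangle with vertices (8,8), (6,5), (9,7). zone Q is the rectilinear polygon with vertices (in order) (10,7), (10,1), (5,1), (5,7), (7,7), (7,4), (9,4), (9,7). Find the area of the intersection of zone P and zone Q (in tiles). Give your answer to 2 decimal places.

0.42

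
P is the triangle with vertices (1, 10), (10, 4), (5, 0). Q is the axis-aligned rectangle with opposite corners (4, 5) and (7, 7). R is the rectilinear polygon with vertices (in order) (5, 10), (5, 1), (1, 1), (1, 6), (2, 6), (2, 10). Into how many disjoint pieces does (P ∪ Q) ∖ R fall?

2

(P ∪ Q) ∖ R splits into 2 disjoint pieces (area 19.2833, area 0.9167).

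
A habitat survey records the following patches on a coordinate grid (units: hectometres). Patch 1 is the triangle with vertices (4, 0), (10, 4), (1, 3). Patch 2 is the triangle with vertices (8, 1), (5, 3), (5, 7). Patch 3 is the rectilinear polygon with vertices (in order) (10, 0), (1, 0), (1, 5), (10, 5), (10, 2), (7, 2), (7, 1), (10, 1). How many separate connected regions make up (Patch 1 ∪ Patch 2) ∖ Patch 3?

2

(Patch 1 ∪ Patch 2) ∖ Patch 3 splits into 2 disjoint pieces (area 1, area 0.4167).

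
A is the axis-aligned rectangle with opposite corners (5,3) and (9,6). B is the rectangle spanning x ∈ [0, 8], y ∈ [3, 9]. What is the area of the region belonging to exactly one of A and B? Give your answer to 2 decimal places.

42.00

|A∩B|: x∈[5,8], y∈[3,6] → 3·3 = 9.
|A △ B| = |A| + |B| − 2·|A∩B| = 12 + 48 − 18 = 42.00.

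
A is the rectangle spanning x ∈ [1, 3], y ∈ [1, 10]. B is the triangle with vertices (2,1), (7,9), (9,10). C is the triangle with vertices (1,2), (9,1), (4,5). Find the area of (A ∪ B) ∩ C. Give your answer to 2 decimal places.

The region (A ∪ B) ∩ C is the polygon with vertices (3,2.6), (4.333,4.733), (4.685,4.452), (3,2.286), (3,1.75), (1,2), (3,4).
By the shoelace formula its area is 3.08.

3.08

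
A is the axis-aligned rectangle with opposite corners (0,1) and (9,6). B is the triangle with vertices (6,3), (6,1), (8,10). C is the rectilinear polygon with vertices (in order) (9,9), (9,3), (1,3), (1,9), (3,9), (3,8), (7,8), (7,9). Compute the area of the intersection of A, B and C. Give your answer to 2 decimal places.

1.05

The intersection is the polygon with vertices (6.444,3), (6,3), (6.857,6), (7.111,6).
By the shoelace formula its area is 1.05.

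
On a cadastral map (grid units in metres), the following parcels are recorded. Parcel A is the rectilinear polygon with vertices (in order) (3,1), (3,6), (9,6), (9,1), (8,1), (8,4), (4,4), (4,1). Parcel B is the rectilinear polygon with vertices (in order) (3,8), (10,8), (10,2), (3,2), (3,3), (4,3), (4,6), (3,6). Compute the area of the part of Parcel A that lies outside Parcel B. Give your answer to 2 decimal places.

|Parcel A| = 18, |Parcel A∩Parcel B| = 13.
|Parcel A ∖ Parcel B| = |Parcel A| − |Parcel A∩Parcel B| = 18 − 13 = 5.00.

5.00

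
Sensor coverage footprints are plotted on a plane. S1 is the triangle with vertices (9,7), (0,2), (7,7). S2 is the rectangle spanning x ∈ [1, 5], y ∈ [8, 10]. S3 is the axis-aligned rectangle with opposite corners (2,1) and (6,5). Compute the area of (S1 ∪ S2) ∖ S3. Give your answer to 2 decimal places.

|S1 ∪ S2| = 13.
|(S1 ∪ S2) ∩ S3| = 1.4825.
|(S1 ∪ S2) ∖ S3| = 13 − 1.4825 = 11.52.

11.52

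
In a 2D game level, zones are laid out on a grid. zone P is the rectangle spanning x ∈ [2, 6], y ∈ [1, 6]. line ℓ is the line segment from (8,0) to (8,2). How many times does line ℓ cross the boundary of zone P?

The segment lies entirely outside zone P and never meets its boundary.

0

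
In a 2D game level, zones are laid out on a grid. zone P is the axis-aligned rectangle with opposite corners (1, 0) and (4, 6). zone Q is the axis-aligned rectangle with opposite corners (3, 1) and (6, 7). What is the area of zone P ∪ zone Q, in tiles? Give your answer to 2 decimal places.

By inclusion–exclusion:
Individual areas: |zone P| = 18, |zone Q| = 18.
|zone P∩zone Q|: x∈[3,4], y∈[1,6] → 1·5 = 5.
|zone P ∪ zone Q| = 36 − 5 = 31.00.

31.00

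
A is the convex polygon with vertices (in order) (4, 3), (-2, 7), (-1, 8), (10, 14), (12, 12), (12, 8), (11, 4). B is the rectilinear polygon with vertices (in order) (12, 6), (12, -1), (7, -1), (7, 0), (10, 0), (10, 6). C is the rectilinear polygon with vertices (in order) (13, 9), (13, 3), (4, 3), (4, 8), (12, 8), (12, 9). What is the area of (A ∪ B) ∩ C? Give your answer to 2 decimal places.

|A ∪ B| = 108.4286.
|(A ∪ B) ∩ C| = 36.93.

36.93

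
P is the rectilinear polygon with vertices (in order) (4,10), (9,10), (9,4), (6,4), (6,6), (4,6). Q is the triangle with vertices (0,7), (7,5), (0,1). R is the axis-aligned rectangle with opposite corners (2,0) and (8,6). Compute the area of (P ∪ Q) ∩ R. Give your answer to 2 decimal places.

13.96

|P ∪ Q| = 46.5714.
|(P ∪ Q) ∩ R| = 13.96.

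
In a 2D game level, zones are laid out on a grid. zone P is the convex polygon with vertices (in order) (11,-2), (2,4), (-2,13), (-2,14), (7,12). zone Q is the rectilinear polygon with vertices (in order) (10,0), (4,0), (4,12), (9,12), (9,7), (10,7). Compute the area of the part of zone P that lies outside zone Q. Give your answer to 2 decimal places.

43.08

|zone P| = 94, |zone P∩zone Q| = 50.9167.
|zone P ∖ zone Q| = |zone P| − |zone P∩zone Q| = 94 − 50.9167 = 43.08.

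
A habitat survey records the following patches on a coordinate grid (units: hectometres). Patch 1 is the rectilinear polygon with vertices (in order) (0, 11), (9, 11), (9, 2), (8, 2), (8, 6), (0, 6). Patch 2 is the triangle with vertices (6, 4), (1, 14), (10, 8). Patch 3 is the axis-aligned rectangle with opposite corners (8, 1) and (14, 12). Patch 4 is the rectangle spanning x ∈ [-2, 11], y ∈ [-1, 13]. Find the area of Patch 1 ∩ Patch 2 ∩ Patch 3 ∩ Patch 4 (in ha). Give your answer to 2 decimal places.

2.50

The intersection is the polygon with vertices (9,7), (8,6), (8,9.333), (9,8.667).
By the shoelace formula its area is 2.50.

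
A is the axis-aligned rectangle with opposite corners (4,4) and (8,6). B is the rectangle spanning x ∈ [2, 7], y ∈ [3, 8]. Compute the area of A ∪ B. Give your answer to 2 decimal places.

By inclusion–exclusion:
Individual areas: |A| = 8, |B| = 25.
|A∩B|: x∈[4,7], y∈[4,6] → 3·2 = 6.
|A ∪ B| = 33 − 6 = 27.00.

27.00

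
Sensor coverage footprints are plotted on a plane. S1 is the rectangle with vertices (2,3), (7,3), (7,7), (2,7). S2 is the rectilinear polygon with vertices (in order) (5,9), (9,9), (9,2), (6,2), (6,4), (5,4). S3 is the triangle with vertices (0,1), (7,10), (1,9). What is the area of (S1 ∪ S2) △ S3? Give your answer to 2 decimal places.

|S1 ∪ S2| = 39.
|(S1 ∪ S2) ∩ S3| = 5.5317.
|(S1 ∪ S2) △ S3| = 39 + 23.5 − 11.0635 = 51.44.

51.44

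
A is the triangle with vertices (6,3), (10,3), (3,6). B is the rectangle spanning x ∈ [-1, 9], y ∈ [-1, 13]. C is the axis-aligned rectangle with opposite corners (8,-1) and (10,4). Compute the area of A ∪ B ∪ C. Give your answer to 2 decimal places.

By inclusion–exclusion:
Individual areas: |A| = 6, |B| = 140, |C| = 10.
|A∩B| = 5.7857.
|A∩C| = 0.8571.
|B∩C|: x∈[8,9], y∈[-1,4] → 1·5 = 5.
|A∩B∩C| = 0.6429.
|A ∪ B ∪ C| = 156 − 11.6429 + 0.6429 = 145.00.

145.00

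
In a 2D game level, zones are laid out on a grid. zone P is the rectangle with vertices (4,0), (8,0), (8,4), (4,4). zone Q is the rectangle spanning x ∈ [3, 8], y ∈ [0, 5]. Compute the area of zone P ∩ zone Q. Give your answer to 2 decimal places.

|zone P∩zone Q|: x∈[4,8], y∈[0,4] → 4·4 = 16.

16.00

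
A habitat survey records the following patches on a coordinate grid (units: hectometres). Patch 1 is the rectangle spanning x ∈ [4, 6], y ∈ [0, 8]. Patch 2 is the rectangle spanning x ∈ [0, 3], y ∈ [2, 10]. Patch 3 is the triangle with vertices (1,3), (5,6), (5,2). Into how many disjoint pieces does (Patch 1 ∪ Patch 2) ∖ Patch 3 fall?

2

(Patch 1 ∪ Patch 2) ∖ Patch 3 splits into 2 disjoint pieces (area 12.5, area 22).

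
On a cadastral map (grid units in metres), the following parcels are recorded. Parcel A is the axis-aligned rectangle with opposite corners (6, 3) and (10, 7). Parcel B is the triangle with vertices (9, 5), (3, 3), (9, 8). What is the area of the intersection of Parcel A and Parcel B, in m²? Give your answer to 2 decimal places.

The intersection is the polygon with vertices (9,7), (9,5), (6,4), (6,5.5), (7.8,7).
By the shoelace formula its area is 6.15.

6.15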